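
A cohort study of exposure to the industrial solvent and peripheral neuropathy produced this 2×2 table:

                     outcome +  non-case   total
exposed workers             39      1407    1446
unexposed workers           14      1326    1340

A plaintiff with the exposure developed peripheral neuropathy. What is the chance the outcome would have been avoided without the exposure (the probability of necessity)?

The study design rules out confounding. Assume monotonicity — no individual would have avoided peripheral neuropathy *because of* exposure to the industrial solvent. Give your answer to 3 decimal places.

p₁ = P(outcome | exposed) = 39/1446 = 0.026971
p₀ = P(outcome | unexposed) = 14/1340 = 0.010448
Under exogeneity and monotonicity, PN = (p₁ − p₀) / p₁.
PN = (0.026971 − 0.010448) / 0.026971 = 0.016523 / 0.026971 ≈ 0.6126

PN ≈ 0.613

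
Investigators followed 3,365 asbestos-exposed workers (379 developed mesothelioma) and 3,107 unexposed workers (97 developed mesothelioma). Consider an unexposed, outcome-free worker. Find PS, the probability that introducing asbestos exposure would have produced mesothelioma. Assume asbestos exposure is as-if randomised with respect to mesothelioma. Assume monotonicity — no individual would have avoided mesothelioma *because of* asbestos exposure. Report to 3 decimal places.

PS ≈ 0.084

p₁ = P(outcome | exposed) = 379/3365 = 0.11263
p₀ = P(outcome | unexposed) = 97/3107 = 0.03122
Under exogeneity and monotonicity, PS = (p₁ − p₀) / (1 − p₀).
PS = (0.11263 − 0.03122) / (1 − 0.03122) = 0.08141 / 0.96878 ≈ 0.0840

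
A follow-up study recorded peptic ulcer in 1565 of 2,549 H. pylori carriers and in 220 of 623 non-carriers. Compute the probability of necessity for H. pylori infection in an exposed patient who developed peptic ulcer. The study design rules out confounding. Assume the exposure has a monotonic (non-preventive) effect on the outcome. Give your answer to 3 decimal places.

PN ≈ 0.425

p₁ = P(outcome | exposed) = 1565/2549 = 0.61397
p₀ = P(outcome | unexposed) = 220/623 = 0.35313
Under exogeneity and monotonicity, PN = (p₁ − p₀) / p₁.
PN = (0.61397 − 0.35313) / 0.61397 = 0.26084 / 0.61397 ≈ 0.4248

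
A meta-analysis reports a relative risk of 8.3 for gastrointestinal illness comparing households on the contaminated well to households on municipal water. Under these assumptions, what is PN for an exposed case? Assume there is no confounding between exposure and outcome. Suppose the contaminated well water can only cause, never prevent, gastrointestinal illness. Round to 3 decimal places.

PN ≈ 0.880

Under exogeneity and monotonicity, PN = (RR − 1) / RR = 1 − 1/RR.
PN = (8.3 − 1) / 8.3 = 7.3 / 8.3 ≈ 0.8795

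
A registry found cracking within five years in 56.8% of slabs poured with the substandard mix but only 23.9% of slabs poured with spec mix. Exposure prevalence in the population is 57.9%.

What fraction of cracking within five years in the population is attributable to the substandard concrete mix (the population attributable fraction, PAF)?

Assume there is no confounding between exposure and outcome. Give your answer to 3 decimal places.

p₁ = 0.568, p₀ = 0.239.
Overall risk P(Y=1) = π·p₁ + (1−π)·p₀ = 0.579×0.568 + 0.421×0.239 = 0.42949.
Under exogeneity, PAF = [P(Y=1) − p₀] / P(Y=1).
PAF = (0.42949 − 0.239) / 0.42949 ≈ 0.4435

PAF ≈ 0.444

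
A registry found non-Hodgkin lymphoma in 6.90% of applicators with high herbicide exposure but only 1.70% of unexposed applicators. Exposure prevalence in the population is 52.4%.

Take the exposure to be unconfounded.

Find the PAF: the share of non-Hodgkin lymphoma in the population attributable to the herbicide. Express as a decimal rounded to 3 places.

p₁ = 0.069, p₀ = 0.017.
Overall risk P(Y=1) = π·p₁ + (1−π)·p₀ = 0.524×0.069 + 0.476×0.017 = 0.044248.
Under exogeneity, PAF = [P(Y=1) − p₀] / P(Y=1).
PAF = (0.044248 − 0.017) / 0.044248 ≈ 0.6158

PAF ≈ 0.616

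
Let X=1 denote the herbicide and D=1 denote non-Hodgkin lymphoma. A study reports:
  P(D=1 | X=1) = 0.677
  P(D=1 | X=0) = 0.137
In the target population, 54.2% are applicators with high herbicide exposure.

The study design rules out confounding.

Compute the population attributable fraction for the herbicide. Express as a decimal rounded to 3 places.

PAF ≈ 0.681

Let p₁ = 0.677, p₀ = 0.137.
Overall risk P(Y=1) = π·p₁ + (1−π)·p₀ = 0.542×0.677 + 0.458×0.137 = 0.42968.
Under exogeneity, PAF = [P(Y=1) − p₀] / P(Y=1).
PAF = (0.42968 − 0.137) / 0.42968 ≈ 0.6812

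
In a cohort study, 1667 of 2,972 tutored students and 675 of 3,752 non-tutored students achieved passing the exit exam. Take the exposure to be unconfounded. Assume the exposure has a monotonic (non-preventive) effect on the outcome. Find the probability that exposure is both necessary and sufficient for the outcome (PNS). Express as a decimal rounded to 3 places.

p₁ = P(outcome | exposed) = 1667/2972 = 0.5609
p₀ = P(outcome | unexposed) = 675/3752 = 0.1799
Under exogeneity and monotonicity, PNS = p₁ − p₀.
PNS = 0.5609 − 0.1799 = 0.381

PNS ≈ 0.381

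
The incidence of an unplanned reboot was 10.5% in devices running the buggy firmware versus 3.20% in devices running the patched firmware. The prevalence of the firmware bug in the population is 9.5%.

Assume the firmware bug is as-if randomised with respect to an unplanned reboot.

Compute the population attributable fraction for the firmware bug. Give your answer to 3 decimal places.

p₁ = 0.105, p₀ = 0.032.
Overall risk P(Y=1) = π·p₁ + (1−π)·p₀ = 0.095×0.105 + 0.905×0.032 = 0.038935.
Under exogeneity, PAF = [P(Y=1) − p₀] / P(Y=1).
PAF = (0.038935 − 0.032) / 0.038935 ≈ 0.1781

PAF ≈ 0.178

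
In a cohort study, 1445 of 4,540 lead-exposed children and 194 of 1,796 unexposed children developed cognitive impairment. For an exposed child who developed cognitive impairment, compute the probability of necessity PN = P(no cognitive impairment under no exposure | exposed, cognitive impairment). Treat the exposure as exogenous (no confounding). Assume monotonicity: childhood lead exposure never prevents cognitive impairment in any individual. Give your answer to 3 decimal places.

PN ≈ 0.661

p₁ = P(outcome | exposed) = 1445/4540 = 0.31828
p₀ = P(outcome | unexposed) = 194/1796 = 0.10802
Under exogeneity and monotonicity, PN = (p₁ − p₀) / p₁.
PN = (0.31828 − 0.10802) / 0.31828 = 0.21026 / 0.31828 ≈ 0.6606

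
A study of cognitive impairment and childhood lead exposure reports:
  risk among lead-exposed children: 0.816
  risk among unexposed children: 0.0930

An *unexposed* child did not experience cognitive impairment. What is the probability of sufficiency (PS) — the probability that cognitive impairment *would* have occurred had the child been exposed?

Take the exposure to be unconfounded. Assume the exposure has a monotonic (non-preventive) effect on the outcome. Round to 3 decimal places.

PS ≈ 0.797

Let p₁ = 0.816, p₀ = 0.093.
Under exogeneity and monotonicity, PS = (p₁ − p₀) / (1 − p₀).
PS = (0.816 − 0.093) / (1 − 0.093) = 0.723 / 0.907 ≈ 0.7971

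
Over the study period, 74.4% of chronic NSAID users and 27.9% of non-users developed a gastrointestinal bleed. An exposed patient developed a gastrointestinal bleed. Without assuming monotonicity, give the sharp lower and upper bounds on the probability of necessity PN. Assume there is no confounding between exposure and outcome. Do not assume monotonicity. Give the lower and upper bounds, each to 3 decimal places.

p₁ = 0.744, p₀ = 0.279.
Under exogeneity alone the bounds on PN are max{0,(p₁−p₀)/p₁} ≤ PN ≤ min{1,(1−p₀)/p₁}.
  lower = (p₁ − p₀)/p₁ = 0.465 / 0.744 ≈ 0.6250
  upper = min{1, (1 − p₀)/p₁} = 0.721 / 0.744 ≈ 0.9691

0.625 ≤ PN ≤ 0.969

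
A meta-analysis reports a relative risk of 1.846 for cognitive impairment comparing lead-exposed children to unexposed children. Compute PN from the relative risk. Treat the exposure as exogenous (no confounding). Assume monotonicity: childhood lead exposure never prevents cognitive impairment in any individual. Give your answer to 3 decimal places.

Under exogeneity and monotonicity, PN = (RR − 1) / RR = 1 − 1/RR.
PN = (1.846 − 1) / 1.846 = 0.846 / 1.846 ≈ 0.4583

PN ≈ 0.458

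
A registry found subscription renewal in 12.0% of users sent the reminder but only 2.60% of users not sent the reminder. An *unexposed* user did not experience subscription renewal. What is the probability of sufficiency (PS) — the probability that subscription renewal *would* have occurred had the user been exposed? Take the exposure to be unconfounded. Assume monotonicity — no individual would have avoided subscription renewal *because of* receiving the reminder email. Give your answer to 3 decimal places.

p₁ = 0.12, p₀ = 0.026.
Under exogeneity and monotonicity, PS = (p₁ − p₀) / (1 − p₀).
PS = (0.12 − 0.026) / (1 − 0.026) = 0.094 / 0.974 ≈ 0.0965

PS ≈ 0.097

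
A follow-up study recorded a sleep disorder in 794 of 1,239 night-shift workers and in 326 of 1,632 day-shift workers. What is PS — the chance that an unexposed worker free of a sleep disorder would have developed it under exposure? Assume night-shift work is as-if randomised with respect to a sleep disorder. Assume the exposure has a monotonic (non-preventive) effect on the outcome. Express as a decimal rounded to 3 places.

p₁ = P(outcome | exposed) = 794/1239 = 0.64084
p₀ = P(outcome | unexposed) = 326/1632 = 0.19975
Under exogeneity and monotonicity, PS = (p₁ − p₀) / (1 − p₀).
PS = (0.64084 − 0.19975) / (1 − 0.19975) = 0.44108 / 0.80025 ≈ 0.5512

PS ≈ 0.551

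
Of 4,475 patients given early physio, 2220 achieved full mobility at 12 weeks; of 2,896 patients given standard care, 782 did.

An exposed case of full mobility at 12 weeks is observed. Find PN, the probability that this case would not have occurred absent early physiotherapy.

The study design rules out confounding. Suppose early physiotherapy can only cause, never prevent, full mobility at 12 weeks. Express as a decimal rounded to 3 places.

p₁ = P(outcome | exposed) = 2220/4475 = 0.49609
p₀ = P(outcome | unexposed) = 782/2896 = 0.27003
Under exogeneity and monotonicity, PN = (p₁ − p₀) / p₁.
PN = (0.49609 − 0.27003) / 0.49609 = 0.22606 / 0.49609 ≈ 0.4557

PN ≈ 0.456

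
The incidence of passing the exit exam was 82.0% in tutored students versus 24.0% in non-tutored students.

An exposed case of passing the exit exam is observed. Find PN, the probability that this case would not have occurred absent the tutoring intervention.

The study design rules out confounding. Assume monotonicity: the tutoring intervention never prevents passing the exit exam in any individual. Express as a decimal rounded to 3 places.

PN ≈ 0.707

p₁ = 0.82, p₀ = 0.24.
Under exogeneity and monotonicity, PN = (p₁ − p₀) / p₁.
PN = (0.82 − 0.24) / 0.82 = 0.58 / 0.82 ≈ 0.7073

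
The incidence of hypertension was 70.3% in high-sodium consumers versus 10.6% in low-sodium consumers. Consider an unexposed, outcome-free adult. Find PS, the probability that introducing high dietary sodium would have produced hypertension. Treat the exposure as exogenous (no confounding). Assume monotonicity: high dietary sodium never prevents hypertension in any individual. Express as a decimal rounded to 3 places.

PS ≈ 0.668

p₁ = 0.703, p₀ = 0.106.
Under exogeneity and monotonicity, PS = (p₁ − p₀) / (1 − p₀).
PS = (0.703 − 0.106) / (1 − 0.106) = 0.597 / 0.894 ≈ 0.6678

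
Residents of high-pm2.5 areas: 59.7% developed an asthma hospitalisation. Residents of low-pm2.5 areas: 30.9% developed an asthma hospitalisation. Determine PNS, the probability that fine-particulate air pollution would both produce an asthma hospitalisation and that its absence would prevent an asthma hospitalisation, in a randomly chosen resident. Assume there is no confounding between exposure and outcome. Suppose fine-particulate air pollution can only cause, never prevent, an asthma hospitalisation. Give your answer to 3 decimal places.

p₁ = 0.597, p₀ = 0.309.
Under exogeneity and monotonicity, PNS = p₁ − p₀.
PNS = 0.597 − 0.309 = 0.288

PNS ≈ 0.288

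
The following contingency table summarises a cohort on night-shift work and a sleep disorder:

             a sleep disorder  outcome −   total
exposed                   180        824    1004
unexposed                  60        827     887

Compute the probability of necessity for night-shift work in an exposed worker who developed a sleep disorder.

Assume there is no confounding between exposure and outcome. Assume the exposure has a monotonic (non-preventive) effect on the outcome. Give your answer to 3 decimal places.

PN ≈ 0.623

p₁ = P(outcome | exposed) = 180/1004 = 0.17928
p₀ = P(outcome | unexposed) = 60/887 = 0.067644
Under exogeneity and monotonicity, PN = (p₁ − p₀) / p₁.
PN = (0.17928 − 0.067644) / 0.17928 = 0.11164 / 0.17928 ≈ 0.6227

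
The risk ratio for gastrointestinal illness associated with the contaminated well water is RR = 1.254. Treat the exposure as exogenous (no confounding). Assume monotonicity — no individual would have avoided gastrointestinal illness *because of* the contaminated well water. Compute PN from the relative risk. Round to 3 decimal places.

PN ≈ 0.203

Under exogeneity and monotonicity, PN = (RR − 1) / RR = 1 − 1/RR.
PN = (1.254 − 1) / 1.254 = 0.254 / 1.254 ≈ 0.2026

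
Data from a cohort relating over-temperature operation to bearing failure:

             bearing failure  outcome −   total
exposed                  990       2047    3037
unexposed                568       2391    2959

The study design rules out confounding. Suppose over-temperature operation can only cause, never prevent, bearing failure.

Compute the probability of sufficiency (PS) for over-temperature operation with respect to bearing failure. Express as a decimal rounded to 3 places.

p₁ = P(outcome | exposed) = 990/3037 = 0.32598
p₀ = P(outcome | unexposed) = 568/2959 = 0.19196
Under exogeneity and monotonicity, PS = (p₁ − p₀) / (1 − p₀).
PS = (0.32598 − 0.19196) / (1 − 0.19196) = 0.13402 / 0.80804 ≈ 0.1659

PS ≈ 0.166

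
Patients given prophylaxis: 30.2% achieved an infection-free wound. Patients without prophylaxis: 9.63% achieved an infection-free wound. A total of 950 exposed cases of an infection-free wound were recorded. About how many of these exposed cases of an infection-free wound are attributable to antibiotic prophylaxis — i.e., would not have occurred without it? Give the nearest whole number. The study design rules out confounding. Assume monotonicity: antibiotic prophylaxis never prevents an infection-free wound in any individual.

about 647 cases

p₁ = 0.302, p₀ = 0.0963.
PN = (p₁ − p₀)/p₁ = (0.302 − 0.0963) / 0.302 ≈ 0.68113.
Attributable cases ≈ PN × (exposed cases) = 0.68113 × 950 ≈ 647.07.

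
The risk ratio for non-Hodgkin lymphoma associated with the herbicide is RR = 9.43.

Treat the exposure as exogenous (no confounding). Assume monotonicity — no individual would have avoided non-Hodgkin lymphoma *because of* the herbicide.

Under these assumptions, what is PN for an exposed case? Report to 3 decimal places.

PN ≈ 0.894

Under exogeneity and monotonicity, PN = (RR − 1) / RR = 1 − 1/RR.
PN = (9.43 − 1) / 9.43 = 8.43 / 9.43 ≈ 0.8940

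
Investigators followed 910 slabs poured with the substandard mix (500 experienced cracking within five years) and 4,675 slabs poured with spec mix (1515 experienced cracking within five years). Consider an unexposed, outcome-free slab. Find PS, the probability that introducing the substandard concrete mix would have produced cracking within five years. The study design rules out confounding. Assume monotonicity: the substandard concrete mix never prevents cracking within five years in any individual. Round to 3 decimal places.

p₁ = P(outcome | exposed) = 500/910 = 0.54945
p₀ = P(outcome | unexposed) = 1515/4675 = 0.32406
Under exogeneity and monotonicity, PS = (p₁ − p₀) / (1 − p₀).
PS = (0.54945 − 0.32406) / (1 − 0.32406) = 0.22539 / 0.67594 ≈ 0.3334

PS ≈ 0.333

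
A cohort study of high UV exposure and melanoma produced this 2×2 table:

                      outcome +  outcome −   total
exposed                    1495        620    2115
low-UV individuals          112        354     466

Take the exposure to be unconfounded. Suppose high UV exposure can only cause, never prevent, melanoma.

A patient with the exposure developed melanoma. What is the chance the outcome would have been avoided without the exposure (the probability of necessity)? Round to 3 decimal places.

PN ≈ 0.660

p₁ = P(outcome | exposed) = 1495/2115 = 0.70686
p₀ = P(outcome | unexposed) = 112/466 = 0.24034
Under exogeneity and monotonicity, PN = (p₁ − p₀) / p₁.
PN = (0.70686 − 0.24034) / 0.70686 = 0.46651 / 0.70686 ≈ 0.6600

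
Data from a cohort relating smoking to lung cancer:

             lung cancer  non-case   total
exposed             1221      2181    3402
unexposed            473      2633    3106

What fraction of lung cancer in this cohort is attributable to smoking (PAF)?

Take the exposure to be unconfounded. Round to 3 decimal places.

p₁ = P(outcome | exposed) = 1221/3402 = 0.35891
p₀ = P(outcome | unexposed) = 473/3106 = 0.15229
Exposure prevalence π = 3402/6508 = 0.52274; overall risk P(Y=1) = 0.2603.
Under exogeneity, PAF = [P(Y=1) − p₀]/P(Y=1).
PAF = (0.2603 − 0.15229) / 0.2603 ≈ 0.4149

PAF ≈ 0.415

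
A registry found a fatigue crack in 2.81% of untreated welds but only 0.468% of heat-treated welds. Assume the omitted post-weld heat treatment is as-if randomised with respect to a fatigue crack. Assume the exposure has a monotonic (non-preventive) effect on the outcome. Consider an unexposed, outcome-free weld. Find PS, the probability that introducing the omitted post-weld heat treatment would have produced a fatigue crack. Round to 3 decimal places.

PS ≈ 0.024

p₁ = 0.0281, p₀ = 0.00468.
Under exogeneity and monotonicity, PS = (p₁ − p₀) / (1 − p₀).
PS = (0.0281 − 0.00468) / (1 − 0.00468) = 0.02342 / 0.99532 ≈ 0.0235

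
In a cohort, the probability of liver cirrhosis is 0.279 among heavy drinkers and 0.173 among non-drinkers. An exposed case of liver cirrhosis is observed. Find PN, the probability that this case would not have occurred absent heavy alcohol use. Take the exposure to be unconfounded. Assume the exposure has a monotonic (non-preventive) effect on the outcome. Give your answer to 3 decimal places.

PN ≈ 0.380

Let p₁ = 0.279, p₀ = 0.173.
Under exogeneity and monotonicity, PN = (p₁ − p₀) / p₁.
PN = (0.279 − 0.173) / 0.279 = 0.106 / 0.279 ≈ 0.3799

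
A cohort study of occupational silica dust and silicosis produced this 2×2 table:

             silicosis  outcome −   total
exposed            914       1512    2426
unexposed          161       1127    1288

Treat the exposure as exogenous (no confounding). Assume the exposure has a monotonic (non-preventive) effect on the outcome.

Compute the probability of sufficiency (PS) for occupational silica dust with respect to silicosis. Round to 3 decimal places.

p₁ = P(outcome | exposed) = 914/2426 = 0.37675
p₀ = P(outcome | unexposed) = 161/1288 = 0.125
Under exogeneity and monotonicity, PS = (p₁ − p₀)/(1 − p₀).
PS = (0.37675 − 0.125) / 0.875 ≈ 0.2877

PS ≈ 0.288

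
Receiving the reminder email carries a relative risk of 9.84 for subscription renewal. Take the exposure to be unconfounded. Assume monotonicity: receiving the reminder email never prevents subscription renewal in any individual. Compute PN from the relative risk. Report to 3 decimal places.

Under exogeneity and monotonicity, PN = (RR − 1) / RR = 1 − 1/RR.
PN = (9.84 − 1) / 9.84 = 8.84 / 9.84 ≈ 0.8984

PN ≈ 0.898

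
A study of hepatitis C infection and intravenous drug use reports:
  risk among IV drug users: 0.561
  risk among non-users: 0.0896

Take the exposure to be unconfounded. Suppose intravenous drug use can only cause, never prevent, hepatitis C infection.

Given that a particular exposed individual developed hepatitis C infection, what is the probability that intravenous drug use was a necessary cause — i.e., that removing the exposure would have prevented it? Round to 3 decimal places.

Let p₁ = 0.561, p₀ = 0.0896.
Under exogeneity and monotonicity, PN = (p₁ − p₀) / p₁.
PN = (0.561 − 0.0896) / 0.561 = 0.4714 / 0.561 ≈ 0.8403

PN ≈ 0.840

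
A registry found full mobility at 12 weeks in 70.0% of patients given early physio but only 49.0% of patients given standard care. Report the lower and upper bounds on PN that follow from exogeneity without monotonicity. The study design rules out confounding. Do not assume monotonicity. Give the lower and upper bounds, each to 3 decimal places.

0.300 ≤ PN ≤ 0.729

p₁ = 0.7, p₀ = 0.49.
Under exogeneity alone the bounds on PN are max{0,(p₁−p₀)/p₁} ≤ PN ≤ min{1,(1−p₀)/p₁}.
  lower = (p₁ − p₀)/p₁ = 0.21 / 0.7 ≈ 0.3000
  upper = min{1, (1 − p₀)/p₁} = 0.51 / 0.7 ≈ 0.7286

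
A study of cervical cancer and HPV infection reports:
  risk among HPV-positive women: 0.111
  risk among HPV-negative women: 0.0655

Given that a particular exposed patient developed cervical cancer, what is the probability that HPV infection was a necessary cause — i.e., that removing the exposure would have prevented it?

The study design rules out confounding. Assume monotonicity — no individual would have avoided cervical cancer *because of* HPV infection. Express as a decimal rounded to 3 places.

Let p₁ = 0.111, p₀ = 0.0655.
Under exogeneity and monotonicity, PN = (p₁ − p₀) / p₁.
PN = (0.111 − 0.0655) / 0.111 = 0.0455 / 0.111 ≈ 0.4099

PN ≈ 0.410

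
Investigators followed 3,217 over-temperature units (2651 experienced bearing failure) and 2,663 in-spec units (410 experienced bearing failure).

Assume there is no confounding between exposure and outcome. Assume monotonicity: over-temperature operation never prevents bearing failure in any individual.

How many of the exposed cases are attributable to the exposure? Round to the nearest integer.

p₁ = P(outcome | exposed) = 2651/3217 = 0.82406
p₀ = P(outcome | unexposed) = 410/2663 = 0.15396
PN = (p₁ − p₀)/p₁ = (0.82406 − 0.15396) / 0.82406 ≈ 0.81317.
Attributable cases ≈ PN × (exposed cases) = 0.81317 × 2651 ≈ 2155.71.

about 2156 cases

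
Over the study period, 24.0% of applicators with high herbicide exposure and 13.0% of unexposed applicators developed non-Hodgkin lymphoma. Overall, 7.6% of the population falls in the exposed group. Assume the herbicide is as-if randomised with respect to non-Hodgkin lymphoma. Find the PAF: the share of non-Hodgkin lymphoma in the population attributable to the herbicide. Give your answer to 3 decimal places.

PAF ≈ 0.060

p₁ = 0.24, p₀ = 0.13.
Overall risk P(Y=1) = π·p₁ + (1−π)·p₀ = 0.076×0.24 + 0.924×0.13 = 0.13836.
Under exogeneity, PAF = [P(Y=1) − p₀] / P(Y=1).
PAF = (0.13836 − 0.13) / 0.13836 ≈ 0.0604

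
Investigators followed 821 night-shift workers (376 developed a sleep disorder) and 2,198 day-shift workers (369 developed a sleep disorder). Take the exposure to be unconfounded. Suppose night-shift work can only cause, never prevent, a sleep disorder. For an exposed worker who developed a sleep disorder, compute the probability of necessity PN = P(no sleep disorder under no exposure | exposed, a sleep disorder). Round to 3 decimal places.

p₁ = P(outcome | exposed) = 376/821 = 0.45798
p₀ = P(outcome | unexposed) = 369/2198 = 0.16788
Under exogeneity and monotonicity, PN = (p₁ − p₀) / p₁.
PN = (0.45798 − 0.16788) / 0.45798 = 0.2901 / 0.45798 ≈ 0.6334

PN ≈ 0.633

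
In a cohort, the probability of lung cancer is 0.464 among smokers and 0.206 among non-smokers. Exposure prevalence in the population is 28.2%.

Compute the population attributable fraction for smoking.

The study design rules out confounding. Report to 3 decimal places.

PAF ≈ 0.261

Let p₁ = 0.464, p₀ = 0.206.
Overall risk P(Y=1) = π·p₁ + (1−π)·p₀ = 0.282×0.464 + 0.718×0.206 = 0.27876.
Under exogeneity, PAF = [P(Y=1) − p₀] / P(Y=1).
PAF = (0.27876 − 0.206) / 0.27876 ≈ 0.2610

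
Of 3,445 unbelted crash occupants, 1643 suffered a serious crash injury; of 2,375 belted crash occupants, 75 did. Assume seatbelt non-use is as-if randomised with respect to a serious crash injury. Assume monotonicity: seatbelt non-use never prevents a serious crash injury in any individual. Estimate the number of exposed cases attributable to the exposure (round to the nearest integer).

p₁ = P(outcome | exposed) = 1643/3445 = 0.47692
p₀ = P(outcome | unexposed) = 75/2375 = 0.031579
PN = (p₁ − p₀)/p₁ = (0.47692 − 0.031579) / 0.47692 ≈ 0.93379.
Attributable cases ≈ PN × (exposed cases) = 0.93379 × 1643 ≈ 1534.21.

about 1534 cases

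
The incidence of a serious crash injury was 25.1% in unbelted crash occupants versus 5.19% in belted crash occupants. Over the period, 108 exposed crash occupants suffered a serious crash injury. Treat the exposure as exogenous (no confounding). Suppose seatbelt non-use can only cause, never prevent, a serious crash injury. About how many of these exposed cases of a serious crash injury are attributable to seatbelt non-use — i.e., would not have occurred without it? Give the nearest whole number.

p₁ = 0.251, p₀ = 0.0519.
PN = (p₁ − p₀)/p₁ = (0.251 − 0.0519) / 0.251 ≈ 0.79323.
Attributable cases ≈ PN × (exposed cases) = 0.79323 × 108 ≈ 85.67.

about 86 cases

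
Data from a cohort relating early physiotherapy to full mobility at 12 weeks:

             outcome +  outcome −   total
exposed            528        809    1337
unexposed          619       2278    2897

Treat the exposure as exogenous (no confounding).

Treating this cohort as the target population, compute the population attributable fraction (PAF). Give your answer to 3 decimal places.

p₁ = P(outcome | exposed) = 528/1337 = 0.39491
p₀ = P(outcome | unexposed) = 619/2897 = 0.21367
Exposure prevalence π = 1337/4234 = 0.31578; overall risk P(Y=1) = 0.2709.
Under exogeneity, PAF = [P(Y=1) − p₀]/P(Y=1).
PAF = (0.2709 − 0.21367) / 0.2709 ≈ 0.2113

PAF ≈ 0.211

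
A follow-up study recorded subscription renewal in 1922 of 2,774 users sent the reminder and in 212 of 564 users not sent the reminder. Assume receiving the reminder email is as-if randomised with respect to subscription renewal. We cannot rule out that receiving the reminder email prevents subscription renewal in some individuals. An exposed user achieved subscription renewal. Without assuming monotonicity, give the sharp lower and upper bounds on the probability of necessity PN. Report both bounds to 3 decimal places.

p₁ = P(outcome | exposed) = 1922/2774 = 0.69286
p₀ = P(outcome | unexposed) = 212/564 = 0.37589
Under exogeneity alone the bounds on PN are max{0,(p₁−p₀)/p₁} ≤ PN ≤ min{1,(1−p₀)/p₁}.
  lower = (p₁ − p₀)/p₁ = 0.31698 / 0.69286 ≈ 0.4575
  upper = min{1, (1 − p₀)/p₁} = 0.62411 / 0.69286 ≈ 0.9008

0.457 ≤ PN ≤ 0.901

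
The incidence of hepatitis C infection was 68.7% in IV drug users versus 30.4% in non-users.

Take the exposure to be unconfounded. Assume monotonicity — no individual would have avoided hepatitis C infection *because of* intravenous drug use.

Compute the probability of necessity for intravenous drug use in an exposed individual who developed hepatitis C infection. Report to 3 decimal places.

p₁ = 0.687, p₀ = 0.304.
Under exogeneity and monotonicity, PN = (p₁ − p₀) / p₁.
PN = (0.687 − 0.304) / 0.687 = 0.383 / 0.687 ≈ 0.5575

PN ≈ 0.557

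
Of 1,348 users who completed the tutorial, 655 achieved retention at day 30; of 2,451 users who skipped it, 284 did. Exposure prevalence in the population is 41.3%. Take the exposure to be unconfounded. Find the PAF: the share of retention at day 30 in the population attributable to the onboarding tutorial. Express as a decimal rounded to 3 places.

p₁ = P(outcome | exposed) = 655/1348 = 0.48591
p₀ = P(outcome | unexposed) = 284/2451 = 0.11587
Overall risk P(Y=1) = π·p₁ + (1−π)·p₀ = 0.413×0.48591 + 0.587×0.11587 = 0.2687.
Under exogeneity, PAF = [P(Y=1) − p₀] / P(Y=1).
PAF = (0.2687 − 0.11587) / 0.2687 ≈ 0.5688

PAF ≈ 0.569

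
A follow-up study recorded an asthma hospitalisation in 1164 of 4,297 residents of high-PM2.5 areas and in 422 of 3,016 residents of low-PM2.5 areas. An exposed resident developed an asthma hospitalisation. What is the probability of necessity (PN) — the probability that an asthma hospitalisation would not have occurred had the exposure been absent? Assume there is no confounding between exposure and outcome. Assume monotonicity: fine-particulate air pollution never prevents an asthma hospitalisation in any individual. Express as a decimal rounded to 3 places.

p₁ = P(outcome | exposed) = 1164/4297 = 0.27089
p₀ = P(outcome | unexposed) = 422/3016 = 0.13992
Under exogeneity and monotonicity, PN = (p₁ − p₀) / p₁.
PN = (0.27089 − 0.13992) / 0.27089 = 0.13097 / 0.27089 ≈ 0.4835

PN ≈ 0.483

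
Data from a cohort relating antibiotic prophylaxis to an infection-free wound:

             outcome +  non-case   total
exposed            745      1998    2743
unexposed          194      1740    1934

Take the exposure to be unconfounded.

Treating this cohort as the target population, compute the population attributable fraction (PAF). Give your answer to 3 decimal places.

PAF ≈ 0.500

p₁ = P(outcome | exposed) = 745/2743 = 0.2716
p₀ = P(outcome | unexposed) = 194/1934 = 0.10031
Exposure prevalence π = 2743/4677 = 0.58649; overall risk P(Y=1) = 0.20077.
Under exogeneity, PAF = [P(Y=1) − p₀]/P(Y=1).
PAF = (0.20077 − 0.10031) / 0.20077 ≈ 0.5004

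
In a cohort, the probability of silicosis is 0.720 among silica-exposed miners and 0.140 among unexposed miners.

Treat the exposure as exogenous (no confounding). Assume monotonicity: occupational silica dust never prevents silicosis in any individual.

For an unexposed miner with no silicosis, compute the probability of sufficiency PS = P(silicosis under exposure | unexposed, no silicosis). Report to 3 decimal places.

Let p₁ = 0.72, p₀ = 0.14.
Under exogeneity and monotonicity, PS = (p₁ − p₀) / (1 − p₀).
PS = (0.72 − 0.14) / (1 − 0.14) = 0.58 / 0.86 ≈ 0.6744

PS ≈ 0.674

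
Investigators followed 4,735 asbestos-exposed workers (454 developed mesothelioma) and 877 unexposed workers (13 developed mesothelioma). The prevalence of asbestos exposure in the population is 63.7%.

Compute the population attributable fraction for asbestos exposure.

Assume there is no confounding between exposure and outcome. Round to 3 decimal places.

p₁ = P(outcome | exposed) = 454/4735 = 0.095882
p₀ = P(outcome | unexposed) = 13/877 = 0.014823
Overall risk P(Y=1) = π·p₁ + (1−π)·p₀ = 0.637×0.095882 + 0.363×0.014823 = 0.066458.
Under exogeneity, PAF = [P(Y=1) − p₀] / P(Y=1).
PAF = (0.066458 − 0.014823) / 0.066458 ≈ 0.7770

PAF ≈ 0.777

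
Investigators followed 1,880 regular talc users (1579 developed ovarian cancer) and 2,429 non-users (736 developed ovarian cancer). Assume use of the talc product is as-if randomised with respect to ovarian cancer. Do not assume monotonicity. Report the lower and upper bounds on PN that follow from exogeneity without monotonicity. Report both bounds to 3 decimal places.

p₁ = P(outcome | exposed) = 1579/1880 = 0.83989
p₀ = P(outcome | unexposed) = 736/2429 = 0.30301
Under exogeneity alone the bounds on PN are max{0,(p₁−p₀)/p₁} ≤ PN ≤ min{1,(1−p₀)/p₁}.
  lower = (p₁ − p₀)/p₁ = 0.53689 / 0.83989 ≈ 0.6392
  upper = min{1, (1 − p₀)/p₁} = 0.69699 / 0.83989 ≈ 0.8299

0.639 ≤ PN ≤ 0.830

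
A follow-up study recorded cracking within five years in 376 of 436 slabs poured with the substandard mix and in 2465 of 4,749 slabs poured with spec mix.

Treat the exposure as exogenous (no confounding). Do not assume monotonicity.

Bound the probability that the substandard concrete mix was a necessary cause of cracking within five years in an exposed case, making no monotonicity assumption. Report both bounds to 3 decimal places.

0.398 ≤ PN ≤ 0.558

p₁ = P(outcome | exposed) = 376/436 = 0.86239
p₀ = P(outcome | unexposed) = 2465/4749 = 0.51906
Under exogeneity alone the bounds on PN are max{0,(p₁−p₀)/p₁} ≤ PN ≤ min{1,(1−p₀)/p₁}.
  lower = (p₁ − p₀)/p₁ = 0.34333 / 0.86239 ≈ 0.3981
  upper = min{1, (1 − p₀)/p₁} = 0.48094 / 0.86239 ≈ 0.5577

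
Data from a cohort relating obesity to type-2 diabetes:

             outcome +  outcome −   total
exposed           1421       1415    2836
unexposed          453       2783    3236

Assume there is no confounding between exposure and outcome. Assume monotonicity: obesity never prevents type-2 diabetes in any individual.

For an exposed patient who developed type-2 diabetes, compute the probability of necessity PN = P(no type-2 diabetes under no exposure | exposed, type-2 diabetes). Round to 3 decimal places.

PN ≈ 0.721

p₁ = P(outcome | exposed) = 1421/2836 = 0.50106
p₀ = P(outcome | unexposed) = 453/3236 = 0.13999
Under exogeneity and monotonicity, PN = (p₁ − p₀) / p₁.
PN = (0.50106 − 0.13999) / 0.50106 = 0.36107 / 0.50106 ≈ 0.7206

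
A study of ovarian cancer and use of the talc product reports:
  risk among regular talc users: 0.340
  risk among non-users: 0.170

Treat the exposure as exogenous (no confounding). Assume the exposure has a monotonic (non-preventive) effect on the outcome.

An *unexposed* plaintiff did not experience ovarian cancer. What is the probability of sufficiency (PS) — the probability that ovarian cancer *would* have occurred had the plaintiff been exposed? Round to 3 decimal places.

PS ≈ 0.205

Let p₁ = 0.34, p₀ = 0.17.
Under exogeneity and monotonicity, PS = (p₁ − p₀) / (1 − p₀).
PS = (0.34 − 0.17) / (1 − 0.17) = 0.17 / 0.83 ≈ 0.2048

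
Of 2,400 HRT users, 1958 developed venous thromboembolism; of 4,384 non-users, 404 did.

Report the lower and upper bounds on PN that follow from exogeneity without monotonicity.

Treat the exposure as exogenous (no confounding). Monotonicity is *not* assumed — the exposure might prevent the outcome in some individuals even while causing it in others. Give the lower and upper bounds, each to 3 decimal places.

0.887 ≤ PN ≤ 1.000

p₁ = P(outcome | exposed) = 1958/2400 = 0.81583
p₀ = P(outcome | unexposed) = 404/4384 = 0.092153
Under exogeneity alone the bounds on PN are max{0,(p₁−p₀)/p₁} ≤ PN ≤ min{1,(1−p₀)/p₁}.
  lower = (p₁ − p₀)/p₁ = 0.72368 / 0.81583 ≈ 0.8870
  upper = min{1, (1 − p₀)/p₁} = 0.90785 / 0.81583 ≈ 1.1128 → capped at 1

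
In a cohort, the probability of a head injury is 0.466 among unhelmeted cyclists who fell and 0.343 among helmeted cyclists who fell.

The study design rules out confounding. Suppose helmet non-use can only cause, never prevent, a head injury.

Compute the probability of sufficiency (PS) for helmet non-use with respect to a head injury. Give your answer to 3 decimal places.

PS ≈ 0.187

Let p₁ = 0.466, p₀ = 0.343.
Under exogeneity and monotonicity, PS = (p₁ − p₀) / (1 − p₀).
PS = (0.466 − 0.343) / (1 − 0.343) = 0.123 / 0.657 ≈ 0.1872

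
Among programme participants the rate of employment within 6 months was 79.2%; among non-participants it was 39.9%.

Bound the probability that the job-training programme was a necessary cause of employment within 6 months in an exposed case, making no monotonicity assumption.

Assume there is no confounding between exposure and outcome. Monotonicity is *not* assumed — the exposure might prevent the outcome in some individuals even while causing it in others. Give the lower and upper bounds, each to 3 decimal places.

0.496 ≤ PN ≤ 0.759

p₁ = 0.792, p₀ = 0.399.
Under exogeneity alone the bounds on PN are max{0,(p₁−p₀)/p₁} ≤ PN ≤ min{1,(1−p₀)/p₁}.
  lower = (p₁ − p₀)/p₁ = 0.393 / 0.792 ≈ 0.4962
  upper = min{1, (1 − p₀)/p₁} = 0.601 / 0.792 ≈ 0.7588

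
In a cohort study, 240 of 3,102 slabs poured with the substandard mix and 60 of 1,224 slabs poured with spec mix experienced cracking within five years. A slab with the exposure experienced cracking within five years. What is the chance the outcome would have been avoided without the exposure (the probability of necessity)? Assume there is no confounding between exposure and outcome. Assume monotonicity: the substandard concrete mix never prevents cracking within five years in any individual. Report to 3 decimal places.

p₁ = P(outcome | exposed) = 240/3102 = 0.077369
p₀ = P(outcome | unexposed) = 60/1224 = 0.04902
Under exogeneity and monotonicity, PN = (p₁ − p₀) / p₁.
PN = (0.077369 − 0.04902) / 0.077369 = 0.02835 / 0.077369 ≈ 0.3664

PN ≈ 0.366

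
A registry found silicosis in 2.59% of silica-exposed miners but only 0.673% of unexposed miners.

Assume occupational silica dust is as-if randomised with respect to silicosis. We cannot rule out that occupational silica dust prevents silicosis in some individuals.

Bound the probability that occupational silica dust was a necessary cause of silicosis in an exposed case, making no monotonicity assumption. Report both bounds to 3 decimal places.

p₁ = 0.0259, p₀ = 0.00673.
Under exogeneity alone the bounds on PN are max{0,(p₁−p₀)/p₁} ≤ PN ≤ min{1,(1−p₀)/p₁}.
  lower = (p₁ − p₀)/p₁ = 0.01917 / 0.0259 ≈ 0.7402
  upper = min{1, (1 − p₀)/p₁} = 0.99327 / 0.0259 ≈ 38.3502 → capped at 1

0.740 ≤ PN ≤ 1.000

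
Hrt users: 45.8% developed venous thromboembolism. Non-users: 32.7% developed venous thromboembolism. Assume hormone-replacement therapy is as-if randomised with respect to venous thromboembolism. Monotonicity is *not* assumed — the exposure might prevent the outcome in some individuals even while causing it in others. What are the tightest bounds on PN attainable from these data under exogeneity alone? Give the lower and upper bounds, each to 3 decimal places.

0.286 ≤ PN ≤ 1.000

p₁ = 0.458, p₀ = 0.327.
Under exogeneity alone the bounds on PN are max{0,(p₁−p₀)/p₁} ≤ PN ≤ min{1,(1−p₀)/p₁}.
  lower = (p₁ − p₀)/p₁ = 0.131 / 0.458 ≈ 0.2860
  upper = min{1, (1 − p₀)/p₁} = 0.673 / 0.458 ≈ 1.4694 → capped at 1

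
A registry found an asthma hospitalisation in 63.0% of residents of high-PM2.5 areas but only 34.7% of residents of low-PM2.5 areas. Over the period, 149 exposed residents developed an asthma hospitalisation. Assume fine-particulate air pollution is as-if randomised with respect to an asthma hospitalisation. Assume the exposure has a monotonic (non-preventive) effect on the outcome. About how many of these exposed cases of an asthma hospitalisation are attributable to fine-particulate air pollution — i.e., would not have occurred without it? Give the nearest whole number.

about 67 cases

p₁ = 0.63, p₀ = 0.347.
PN = (p₁ − p₀)/p₁ = (0.63 − 0.347) / 0.63 ≈ 0.44921.
Attributable cases ≈ PN × (exposed cases) = 0.44921 × 149 ≈ 66.93.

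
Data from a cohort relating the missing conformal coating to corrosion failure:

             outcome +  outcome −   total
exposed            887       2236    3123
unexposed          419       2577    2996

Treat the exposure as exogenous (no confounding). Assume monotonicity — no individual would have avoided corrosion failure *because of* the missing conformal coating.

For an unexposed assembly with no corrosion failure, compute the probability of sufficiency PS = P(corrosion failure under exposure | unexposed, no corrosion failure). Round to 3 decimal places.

p₁ = P(outcome | exposed) = 887/3123 = 0.28402
p₀ = P(outcome | unexposed) = 419/2996 = 0.13985
Under exogeneity and monotonicity, PS = (p₁ − p₀) / (1 − p₀).
PS = (0.28402 − 0.13985) / (1 − 0.13985) = 0.14417 / 0.86015 ≈ 0.1676

PS ≈ 0.168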